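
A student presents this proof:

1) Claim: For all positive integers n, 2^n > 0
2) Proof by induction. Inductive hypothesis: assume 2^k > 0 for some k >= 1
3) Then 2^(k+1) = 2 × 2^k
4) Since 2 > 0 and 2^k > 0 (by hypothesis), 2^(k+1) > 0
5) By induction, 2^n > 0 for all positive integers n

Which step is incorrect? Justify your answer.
Step 5: By induction, 2^n > 0 for all positive integers n

Step 5 concludes the proof by induction, but no base case was ever established. A valid induction proof requires: (1) a base case proving 2^1 > 0, and (2) an inductive step showing IF 2^k > 0 THEN 2^(k+1) > 0. Steps 2-4 correctly establish the inductive step, but without the base case the conclusion in step 5 does not follow.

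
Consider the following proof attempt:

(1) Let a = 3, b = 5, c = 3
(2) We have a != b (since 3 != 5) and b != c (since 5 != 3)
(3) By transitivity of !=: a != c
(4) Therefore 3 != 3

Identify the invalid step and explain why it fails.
Step 3: By transitivity of !=: a != c

Step 3 incorrectly applies transitivity to the '!=' relation. Transitivity states: if a R b and b R c, then a R c. However, '!=' is not transitive. Counterexample: 3 != 5 and 5 != 3, but 3 = 3 (both equal 3). Transitivity holds for relations like <, <=, =, but not for !=.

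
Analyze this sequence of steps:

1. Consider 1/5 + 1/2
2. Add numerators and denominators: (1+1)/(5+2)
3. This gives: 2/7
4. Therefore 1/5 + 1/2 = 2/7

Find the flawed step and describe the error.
Step 2: Add numerators and denominators: (1+1)/(5+2)

Step 2 incorrectly adds fractions by separately adding numerators and denominators. This is wrong. The correct method requires a common denominator: 1/5 + 1/2 = (1×2 + 1×5)/(5×2) = 7/10 = 7/10. The method used gives 2/7, which is different.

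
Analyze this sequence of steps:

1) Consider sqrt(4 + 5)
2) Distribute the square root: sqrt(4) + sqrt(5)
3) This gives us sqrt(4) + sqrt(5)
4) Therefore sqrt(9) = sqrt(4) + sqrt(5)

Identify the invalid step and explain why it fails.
Step 2: Distribute the square root: sqrt(4) + sqrt(5)

Step 2 incorrectly 'distributes' the square root over addition. The square root function does not distribute: sqrt(a + b) ≠ sqrt(a) + sqrt(b). In fact, sqrt(4 + 5) = sqrt(9) ≈ 3.0000, while sqrt(4) + sqrt(5) ≈ 4.2361.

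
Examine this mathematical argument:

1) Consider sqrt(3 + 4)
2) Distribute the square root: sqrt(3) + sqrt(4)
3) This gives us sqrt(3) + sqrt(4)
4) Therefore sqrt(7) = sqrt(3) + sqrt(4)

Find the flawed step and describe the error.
Step 2: Distribute the square root: sqrt(3) + sqrt(4)

Step 2 incorrectly 'distributes' the square root over addition. The square root function does not distribute: sqrt(a + b) ≠ sqrt(a) + sqrt(b). In fact, sqrt(3 + 4) = sqrt(7) ≈ 2.6458, while sqrt(3) + sqrt(4) ≈ 3.7321.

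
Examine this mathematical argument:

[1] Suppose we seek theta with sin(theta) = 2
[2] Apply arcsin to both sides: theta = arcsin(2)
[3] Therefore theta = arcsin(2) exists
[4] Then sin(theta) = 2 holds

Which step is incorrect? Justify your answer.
Step 2: Apply arcsin to both sides: theta = arcsin(2)

Step 2 applies arcsin to 2. However, arcsin(x) is only defined for x in [-1, 1] because sin(theta) can only produce values in that range. Since |2| > 1, arcsin(2) is undefined. There is no angle whose sine equals 2.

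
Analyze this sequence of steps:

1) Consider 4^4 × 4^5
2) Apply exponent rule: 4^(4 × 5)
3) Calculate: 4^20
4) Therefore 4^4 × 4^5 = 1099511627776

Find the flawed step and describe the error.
Step 2: Apply exponent rule: 4^(4 × 5)

Step 2 incorrectly states that a^b × a^c = a^(b×c). The correct rule is a^b × a^c = a^(b+c). The actual value is 4^4 × 4^5 = 4^9 = 262144, not 4^20 = 1099511627776.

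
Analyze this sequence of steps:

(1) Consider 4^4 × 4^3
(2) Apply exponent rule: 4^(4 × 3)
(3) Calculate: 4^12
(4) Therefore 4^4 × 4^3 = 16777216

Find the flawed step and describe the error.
Step 2: Apply exponent rule: 4^(4 × 3)

Step 2 incorrectly states that a^b × a^c = a^(b×c). The correct rule is a^b × a^c = a^(b+c). The actual value is 4^4 × 4^3 = 4^7 = 16384, not 4^12 = 16777216.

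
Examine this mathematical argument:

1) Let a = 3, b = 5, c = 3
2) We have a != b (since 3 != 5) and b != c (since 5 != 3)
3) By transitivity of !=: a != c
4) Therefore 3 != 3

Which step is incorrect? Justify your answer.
Step 3: By transitivity of !=: a != c

Step 3 incorrectly applies transitivity to the '!=' relation. Transitivity states: if a R b and b R c, then a R c. However, '!=' is not transitive. Counterexample: 3 != 5 and 5 != 3, but 3 = 3 (both equal 3). Transitivity holds for relations like <, <=, =, but not for !=.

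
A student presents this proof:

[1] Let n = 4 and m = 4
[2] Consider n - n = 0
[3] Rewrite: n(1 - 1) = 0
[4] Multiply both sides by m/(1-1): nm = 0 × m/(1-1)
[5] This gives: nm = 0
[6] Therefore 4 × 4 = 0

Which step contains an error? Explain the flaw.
Step 4: Multiply both sides by m/(1-1): nm = 0 × m/(1-1)

Step 4 multiplies both sides by m/(1-1). However, 1-1 = 0, so this is multiplication by m/0, which is undefined. We cannot multiply by an undefined expression.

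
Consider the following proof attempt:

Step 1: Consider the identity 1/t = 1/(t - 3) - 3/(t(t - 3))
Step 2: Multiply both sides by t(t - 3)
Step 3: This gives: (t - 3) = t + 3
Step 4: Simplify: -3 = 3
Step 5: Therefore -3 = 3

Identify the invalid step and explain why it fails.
Step 3: This gives: (t - 3) = t + 3

Step 3 makes a sign error when clearing denominators. Multiplying -3/(t(t - 3)) by t(t - 3) gives -3, not +3. The correct result is (t - 3) = t - 3, which is trivially true, not (t - 3) = t + 3. (Step 1 is a valid identity: 1/(t - 3) - 3/(t(t - 3)) = (t - 3)/(t(t - 3)) = 1/t.)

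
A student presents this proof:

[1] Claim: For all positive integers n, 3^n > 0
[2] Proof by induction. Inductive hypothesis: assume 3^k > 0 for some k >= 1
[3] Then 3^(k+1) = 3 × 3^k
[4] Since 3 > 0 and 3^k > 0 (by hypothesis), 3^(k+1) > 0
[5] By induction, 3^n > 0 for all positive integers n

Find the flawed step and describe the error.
Step 5: By induction, 3^n > 0 for all positive integers n

Step 5 concludes the proof by induction, but no base case was ever established. A valid induction proof requires: (1) a base case proving 3^1 > 0, and (2) an inductive step showing IF 3^k > 0 THEN 3^(k+1) > 0. Steps 2-4 correctly establish the inductive step, but without the base case the conclusion in step 5 does not follow.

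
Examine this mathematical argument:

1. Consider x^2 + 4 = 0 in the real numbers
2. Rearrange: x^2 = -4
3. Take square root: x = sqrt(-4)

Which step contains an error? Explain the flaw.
Step 3: Take square root: x = sqrt(-4)

Step 3 takes the square root of -4, which is negative. In the real number system, the square root of a negative number is undefined. The equation x^2 + 4 = 0 has no real solutions. Square roots of negative numbers only exist in the complex numbers.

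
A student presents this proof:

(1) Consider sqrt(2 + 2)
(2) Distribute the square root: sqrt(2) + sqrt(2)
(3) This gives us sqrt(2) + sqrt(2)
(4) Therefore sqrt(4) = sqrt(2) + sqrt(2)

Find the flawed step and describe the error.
Step 2: Distribute the square root: sqrt(2) + sqrt(2)

Step 2 incorrectly 'distributes' the square root over addition. The square root function does not distribute: sqrt(a + b) ≠ sqrt(a) + sqrt(b). In fact, sqrt(2 + 2) = sqrt(4) ≈ 2.0000, while sqrt(2) + sqrt(2) ≈ 2.8284.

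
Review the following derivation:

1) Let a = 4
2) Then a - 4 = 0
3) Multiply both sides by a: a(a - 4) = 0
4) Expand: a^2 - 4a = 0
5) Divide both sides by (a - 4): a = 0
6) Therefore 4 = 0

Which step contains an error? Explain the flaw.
Step 5: Divide both sides by (a - 4): a = 0

Step 5 divides both sides by (a - 4). However, since a = 4, we have (a - 4) = 0. Division by zero is undefined, making this step invalid.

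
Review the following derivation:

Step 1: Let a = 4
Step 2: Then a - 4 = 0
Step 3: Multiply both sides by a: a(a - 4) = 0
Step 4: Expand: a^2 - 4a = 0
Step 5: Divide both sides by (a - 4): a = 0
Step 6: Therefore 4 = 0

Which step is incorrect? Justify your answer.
Step 5: Divide both sides by (a - 4): a = 0

Step 5 divides both sides by (a - 4). However, since a = 4, we have (a - 4) = 0. Division by zero is undefined, making this step invalid.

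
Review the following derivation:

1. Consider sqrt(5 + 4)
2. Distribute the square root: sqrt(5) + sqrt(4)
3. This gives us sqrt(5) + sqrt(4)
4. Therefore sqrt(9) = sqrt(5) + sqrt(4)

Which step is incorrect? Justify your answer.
Step 2: Distribute the square root: sqrt(5) + sqrt(4)

Step 2 incorrectly 'distributes' the square root over addition. The square root function does not distribute: sqrt(a + b) ≠ sqrt(a) + sqrt(b). In fact, sqrt(5 + 4) = sqrt(9) ≈ 3.0000, while sqrt(5) + sqrt(4) ≈ 4.2361.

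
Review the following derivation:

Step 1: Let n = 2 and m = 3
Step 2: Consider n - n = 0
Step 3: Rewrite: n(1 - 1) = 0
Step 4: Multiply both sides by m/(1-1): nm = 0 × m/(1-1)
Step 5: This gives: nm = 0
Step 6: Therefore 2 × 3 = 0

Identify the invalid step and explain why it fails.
Step 4: Multiply both sides by m/(1-1): nm = 0 × m/(1-1)

Step 4 multiplies both sides by m/(1-1). However, 1-1 = 0, so this is multiplication by m/0, which is undefined. We cannot multiply by an undefined expression.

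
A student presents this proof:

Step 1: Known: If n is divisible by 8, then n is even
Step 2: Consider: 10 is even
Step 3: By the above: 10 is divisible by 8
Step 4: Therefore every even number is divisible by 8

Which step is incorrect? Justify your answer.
Step 3: By the above: 10 is divisible by 8

Step 3 commits the fallacy of affirming the consequent. The known fact 'divisible by 8 → even' does NOT imply 'even → divisible by 8'. That would be the converse, which is false. For example, 10 is even but 10 ÷ 8 = 1.25, which is not an integer.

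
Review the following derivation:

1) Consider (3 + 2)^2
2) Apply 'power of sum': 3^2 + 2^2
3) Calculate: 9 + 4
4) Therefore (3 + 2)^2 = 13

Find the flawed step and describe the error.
Step 2: Apply 'power of sum': 3^2 + 2^2

Step 2 incorrectly applies a non-existent rule '(a+b)^n = a^n + b^n'. This is false in general. The correct expansion uses the binomial theorem. The actual value is (3 + 2)^2 = 5^2 = 25, not 13.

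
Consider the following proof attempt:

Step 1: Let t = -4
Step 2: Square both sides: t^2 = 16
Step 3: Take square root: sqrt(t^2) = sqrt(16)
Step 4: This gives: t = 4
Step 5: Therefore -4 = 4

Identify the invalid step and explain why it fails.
Step 4: This gives: t = 4

Step 4 incorrectly states that sqrt(t^2) = t. The correct identity is sqrt(t^2) = |t|. Since t = -4 < 0, we have sqrt(t^2) = |-4| = 4, not t = -4.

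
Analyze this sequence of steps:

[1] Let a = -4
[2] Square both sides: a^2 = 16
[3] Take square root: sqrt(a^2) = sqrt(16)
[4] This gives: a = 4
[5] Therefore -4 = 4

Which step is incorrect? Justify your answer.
Step 4: This gives: a = 4

Step 4 incorrectly states that sqrt(a^2) = a. The correct identity is sqrt(a^2) = |a|. Since a = -4 < 0, we have sqrt(a^2) = |-4| = 4, not a = -4.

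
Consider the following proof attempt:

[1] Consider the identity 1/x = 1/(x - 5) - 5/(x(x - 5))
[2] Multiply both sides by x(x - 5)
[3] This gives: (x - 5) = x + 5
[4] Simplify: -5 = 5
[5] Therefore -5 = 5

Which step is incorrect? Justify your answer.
Step 3: This gives: (x - 5) = x + 5

Step 3 makes a sign error when clearing denominators. Multiplying -5/(x(x - 5)) by x(x - 5) gives -5, not +5. The correct result is (x - 5) = x - 5, which is trivially true, not (x - 5) = x + 5. (Step 1 is a valid identity: 1/(x - 5) - 5/(x(x - 5)) = (x - 5)/(x(x - 5)) = 1/x.)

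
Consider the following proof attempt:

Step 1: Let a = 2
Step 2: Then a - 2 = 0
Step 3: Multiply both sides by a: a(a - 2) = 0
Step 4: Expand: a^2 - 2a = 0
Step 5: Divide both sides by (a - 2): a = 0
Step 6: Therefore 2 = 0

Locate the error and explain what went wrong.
Step 5: Divide both sides by (a - 2): a = 0

Step 5 divides both sides by (a - 2). However, since a = 2, we have (a - 2) = 0. Division by zero is undefined, making this step invalid.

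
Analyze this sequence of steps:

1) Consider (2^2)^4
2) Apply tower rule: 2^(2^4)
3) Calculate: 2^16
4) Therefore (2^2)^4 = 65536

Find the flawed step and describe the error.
Step 2: Apply tower rule: 2^(2^4)

Step 2 incorrectly states that (a^b)^c = a^(b^c). The correct rule is (a^b)^c = a^(b×c). The actual value is (2^2)^4 = 2^8 = 256, not 2^16 = 65536.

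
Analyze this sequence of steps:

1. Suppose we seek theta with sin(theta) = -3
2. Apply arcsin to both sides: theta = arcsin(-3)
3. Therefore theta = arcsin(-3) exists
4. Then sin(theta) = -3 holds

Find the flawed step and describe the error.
Step 2: Apply arcsin to both sides: theta = arcsin(-3)

Step 2 applies arcsin to -3. However, arcsin(x) is only defined for x in [-1, 1] because sin(theta) can only produce values in that range. Since |-3| > 1, arcsin(-3) is undefined. There is no angle whose sine equals -3.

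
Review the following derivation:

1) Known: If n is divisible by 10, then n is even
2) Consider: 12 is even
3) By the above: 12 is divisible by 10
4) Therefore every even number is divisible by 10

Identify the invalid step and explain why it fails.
Step 3: By the above: 12 is divisible by 10

Step 3 commits the fallacy of affirming the consequent. The known fact 'divisible by 10 → even' does NOT imply 'even → divisible by 10'. That would be the converse, which is false. For example, 12 is even but 12 ÷ 10 = 1.20, which is not an integer.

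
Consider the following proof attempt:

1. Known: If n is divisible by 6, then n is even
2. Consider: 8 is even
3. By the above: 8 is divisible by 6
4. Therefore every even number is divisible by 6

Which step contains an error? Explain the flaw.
Step 3: By the above: 8 is divisible by 6

Step 3 commits the fallacy of affirming the consequent. The known fact 'divisible by 6 → even' does NOT imply 'even → divisible by 6'. That would be the converse, which is false. For example, 8 is even but 8 ÷ 6 = 1.33, which is not an integer.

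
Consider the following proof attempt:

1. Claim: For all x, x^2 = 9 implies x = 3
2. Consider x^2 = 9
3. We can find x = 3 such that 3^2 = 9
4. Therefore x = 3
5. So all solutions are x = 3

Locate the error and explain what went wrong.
Step 4: Therefore x = 3

Step 4 incorrectly concludes that x = 3 is the only solution. The proof shows that x = 3 is A solution (existence), but does not show it is the ONLY solution (uniqueness). In fact, x = -3 is also a solution since (-3)^2 = 9. Finding one solution doesn't prove there are no others.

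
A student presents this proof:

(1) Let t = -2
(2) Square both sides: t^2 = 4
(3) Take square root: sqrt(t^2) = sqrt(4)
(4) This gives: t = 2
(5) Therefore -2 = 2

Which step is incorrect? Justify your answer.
Step 4: This gives: t = 2

Step 4 incorrectly states that sqrt(t^2) = t. The correct identity is sqrt(t^2) = |t|. Since t = -2 < 0, we have sqrt(t^2) = |-2| = 2, not t = -2.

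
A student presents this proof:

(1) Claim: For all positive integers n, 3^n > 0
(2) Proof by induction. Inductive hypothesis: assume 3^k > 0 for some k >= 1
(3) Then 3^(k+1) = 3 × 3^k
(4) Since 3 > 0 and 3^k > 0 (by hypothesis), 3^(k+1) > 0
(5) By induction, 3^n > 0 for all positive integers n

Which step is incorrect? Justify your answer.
Step 5: By induction, 3^n > 0 for all positive integers n

Step 5 concludes the proof by induction, but no base case was ever established. A valid induction proof requires: (1) a base case proving 3^1 > 0, and (2) an inductive step showing IF 3^k > 0 THEN 3^(k+1) > 0. Steps 2-4 correctly establish the inductive step, but without the base case the conclusion in step 5 does not follow.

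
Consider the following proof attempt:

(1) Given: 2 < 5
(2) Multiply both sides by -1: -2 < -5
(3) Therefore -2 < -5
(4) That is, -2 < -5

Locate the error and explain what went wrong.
Step 2: Multiply both sides by -1: -2 < -5

Step 2 multiplies both sides by -1 but fails to reverse the inequality sign. When multiplying (or dividing) an inequality by a negative number, the direction must be reversed. Since 2 < 5, we should get -2 > -5, i.e., -2 > -5.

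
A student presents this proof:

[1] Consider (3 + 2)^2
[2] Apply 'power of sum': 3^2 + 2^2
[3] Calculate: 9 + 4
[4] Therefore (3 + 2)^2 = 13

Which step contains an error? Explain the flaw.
Step 2: Apply 'power of sum': 3^2 + 2^2

Step 2 incorrectly applies a non-existent rule '(a+b)^n = a^n + b^n'. This is false in general. The correct expansion uses the binomial theorem. The actual value is (3 + 2)^2 = 5^2 = 25, not 13.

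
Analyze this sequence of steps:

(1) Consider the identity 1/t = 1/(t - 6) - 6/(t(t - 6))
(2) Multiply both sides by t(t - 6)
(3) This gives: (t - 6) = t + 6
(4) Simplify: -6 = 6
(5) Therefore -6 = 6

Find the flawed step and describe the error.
Step 3: This gives: (t - 6) = t + 6

Step 3 makes a sign error when clearing denominators. Multiplying -6/(t(t - 6)) by t(t - 6) gives -6, not +6. The correct result is (t - 6) = t - 6, which is trivially true, not (t - 6) = t + 6. (Step 1 is a valid identity: 1/(t - 6) - 6/(t(t - 6)) = (t - 6)/(t(t - 6)) = 1/t.)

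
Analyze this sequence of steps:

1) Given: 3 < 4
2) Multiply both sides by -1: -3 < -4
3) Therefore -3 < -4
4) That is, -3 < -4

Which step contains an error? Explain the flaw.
Step 2: Multiply both sides by -1: -3 < -4

Step 2 multiplies both sides by -1 but fails to reverse the inequality sign. When multiplying (or dividing) an inequality by a negative number, the direction must be reversed. Since 3 < 4, we should get -3 > -4, i.e., -3 > -4.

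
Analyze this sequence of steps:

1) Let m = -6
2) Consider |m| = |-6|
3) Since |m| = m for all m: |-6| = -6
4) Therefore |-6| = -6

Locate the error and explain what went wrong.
Step 3: Since |m| = m for all m: |-6| = -6

Step 3 incorrectly states that |m| = m for all m. The correct definition is |m| = m when m >= 0, and |m| = -m when m < 0. Since -6 < 0, we have |-6| = -(-6) = 6, not -6.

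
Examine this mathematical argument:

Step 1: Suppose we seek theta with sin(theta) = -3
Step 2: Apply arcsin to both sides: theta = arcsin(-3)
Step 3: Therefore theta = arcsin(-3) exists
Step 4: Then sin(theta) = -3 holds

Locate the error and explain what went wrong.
Step 2: Apply arcsin to both sides: theta = arcsin(-3)

Step 2 applies arcsin to -3. However, arcsin(x) is only defined for x in [-1, 1] because sin(theta) can only produce values in that range. Since |-3| > 1, arcsin(-3) is undefined. There is no angle whose sine equals -3.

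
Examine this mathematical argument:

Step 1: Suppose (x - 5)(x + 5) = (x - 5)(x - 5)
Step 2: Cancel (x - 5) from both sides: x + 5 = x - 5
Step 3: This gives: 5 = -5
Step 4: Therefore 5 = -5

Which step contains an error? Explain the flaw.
Step 2: Cancel (x - 5) from both sides: x + 5 = x - 5

Step 2 cancels (x - 5) from both sides. This is only valid if (x - 5) ≠ 0, i.e., x ≠ 5. When x = 5, both sides equal zero regardless of the other factors. The correct approach requires considering x = 5 as a separate case.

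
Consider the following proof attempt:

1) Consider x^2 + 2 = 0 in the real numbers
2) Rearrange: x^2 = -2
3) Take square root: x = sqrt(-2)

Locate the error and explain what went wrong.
Step 3: Take square root: x = sqrt(-2)

Step 3 takes the square root of -2, which is negative. In the real number system, the square root of a negative number is undefined. The equation x^2 + 2 = 0 has no real solutions. Square roots of negative numbers only exist in the complex numbers.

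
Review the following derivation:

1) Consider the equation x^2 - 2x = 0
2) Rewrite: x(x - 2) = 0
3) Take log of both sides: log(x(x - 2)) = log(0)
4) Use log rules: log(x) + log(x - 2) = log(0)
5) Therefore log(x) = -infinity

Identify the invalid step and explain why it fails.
Step 3: Take log of both sides: log(x(x - 2)) = log(0)

Step 3 takes the logarithm of both sides, resulting in log(0) on the right side. The logarithm is only defined for positive numbers; log(0) is undefined (approaches negative infinity). This operation is invalid.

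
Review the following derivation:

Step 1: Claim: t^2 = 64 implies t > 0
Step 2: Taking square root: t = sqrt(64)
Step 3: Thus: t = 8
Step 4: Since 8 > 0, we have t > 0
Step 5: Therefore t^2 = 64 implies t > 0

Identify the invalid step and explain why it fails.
Step 2: Taking square root: t = sqrt(64)

Step 2 takes the square root and assumes the positive root only. The equation t^2 = 64 actually has two solutions: t = 8 and t = -8. The proof silently assumes t > 0 without justification, then uses this assumption to conclude t > 0, which is circular. The counterexample t = -8 shows the claim is false.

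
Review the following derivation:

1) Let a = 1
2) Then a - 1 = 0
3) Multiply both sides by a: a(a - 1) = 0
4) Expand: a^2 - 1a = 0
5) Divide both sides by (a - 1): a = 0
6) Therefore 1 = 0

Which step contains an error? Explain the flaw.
Step 5: Divide both sides by (a - 1): a = 0

Step 5 divides both sides by (a - 1). However, since a = 1, we have (a - 1) = 0. Division by zero is undefined, making this step invalid.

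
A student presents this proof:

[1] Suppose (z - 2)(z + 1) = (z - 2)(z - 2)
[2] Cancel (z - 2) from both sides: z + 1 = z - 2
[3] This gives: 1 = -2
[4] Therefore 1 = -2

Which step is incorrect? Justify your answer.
Step 2: Cancel (z - 2) from both sides: z + 1 = z - 2

Step 2 cancels (z - 2) from both sides. This is only valid if (z - 2) ≠ 0, i.e., z ≠ 2. When z = 2, both sides equal zero regardless of the other factors. The correct approach requires considering z = 2 as a separate case.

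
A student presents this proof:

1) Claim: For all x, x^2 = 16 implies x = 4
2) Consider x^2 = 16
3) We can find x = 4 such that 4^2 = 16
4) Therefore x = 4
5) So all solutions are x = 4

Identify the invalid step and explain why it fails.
Step 4: Therefore x = 4

Step 4 incorrectly concludes that x = 4 is the only solution. The proof shows that x = 4 is A solution (existence), but does not show it is the ONLY solution (uniqueness). In fact, x = -4 is also a solution since (-4)^2 = 16. Finding one solution doesn't prove there are no others.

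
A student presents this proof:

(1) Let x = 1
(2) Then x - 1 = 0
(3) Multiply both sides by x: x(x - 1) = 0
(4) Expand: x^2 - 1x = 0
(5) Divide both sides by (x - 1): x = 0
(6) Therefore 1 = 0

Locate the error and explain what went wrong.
Step 5: Divide both sides by (x - 1): x = 0

Step 5 divides both sides by (x - 1). However, since x = 1, we have (x - 1) = 0. Division by zero is undefined, making this step invalid.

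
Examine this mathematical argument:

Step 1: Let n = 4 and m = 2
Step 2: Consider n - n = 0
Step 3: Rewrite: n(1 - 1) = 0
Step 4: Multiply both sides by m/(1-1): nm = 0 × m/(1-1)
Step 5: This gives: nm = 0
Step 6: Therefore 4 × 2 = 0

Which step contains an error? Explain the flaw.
Step 4: Multiply both sides by m/(1-1): nm = 0 × m/(1-1)

Step 4 multiplies both sides by m/(1-1). However, 1-1 = 0, so this is multiplication by m/0, which is undefined. We cannot multiply by an undefined expression.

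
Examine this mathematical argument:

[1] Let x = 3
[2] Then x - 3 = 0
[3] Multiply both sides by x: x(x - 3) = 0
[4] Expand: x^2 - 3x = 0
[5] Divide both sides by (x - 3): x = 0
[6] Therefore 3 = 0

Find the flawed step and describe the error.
Step 5: Divide both sides by (x - 3): x = 0

Step 5 divides both sides by (x - 3). However, since x = 3, we have (x - 3) = 0. Division by zero is undefined, making this step invalid.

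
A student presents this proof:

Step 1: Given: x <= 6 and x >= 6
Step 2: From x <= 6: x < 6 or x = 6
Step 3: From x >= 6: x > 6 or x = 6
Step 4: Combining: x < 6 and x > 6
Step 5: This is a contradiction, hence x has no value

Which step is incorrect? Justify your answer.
Step 4: Combining: x < 6 and x > 6

Step 4 incorrectly combines the conditions. From x <= 6 and x >= 6, the intersection is x = 6. The error treats the 'or' cases as 'and' requirements. The correct conclusion is that x = 6 is the unique solution, not that no solution exists.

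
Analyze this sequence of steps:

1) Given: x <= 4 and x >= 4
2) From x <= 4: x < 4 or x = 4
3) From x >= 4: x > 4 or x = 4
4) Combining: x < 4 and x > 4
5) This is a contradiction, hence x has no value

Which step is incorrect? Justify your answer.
Step 4: Combining: x < 4 and x > 4

Step 4 incorrectly combines the conditions. From x <= 4 and x >= 4, the intersection is x = 4. The error treats the 'or' cases as 'and' requirements. The correct conclusion is that x = 4 is the unique solution, not that no solution exists.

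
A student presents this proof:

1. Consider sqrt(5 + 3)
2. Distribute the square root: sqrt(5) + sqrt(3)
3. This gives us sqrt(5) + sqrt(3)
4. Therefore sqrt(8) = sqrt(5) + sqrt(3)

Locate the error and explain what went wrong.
Step 2: Distribute the square root: sqrt(5) + sqrt(3)

Step 2 incorrectly 'distributes' the square root over addition. The square root function does not distribute: sqrt(a + b) ≠ sqrt(a) + sqrt(b). In fact, sqrt(5 + 3) = sqrt(8) ≈ 2.8284, while sqrt(5) + sqrt(3) ≈ 3.9681.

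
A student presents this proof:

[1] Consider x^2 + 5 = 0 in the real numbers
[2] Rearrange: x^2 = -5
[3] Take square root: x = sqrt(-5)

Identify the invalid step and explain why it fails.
Step 3: Take square root: x = sqrt(-5)

Step 3 takes the square root of -5, which is negative. In the real number system, the square root of a negative number is undefined. The equation x^2 + 5 = 0 has no real solutions. Square roots of negative numbers only exist in the complex numbers.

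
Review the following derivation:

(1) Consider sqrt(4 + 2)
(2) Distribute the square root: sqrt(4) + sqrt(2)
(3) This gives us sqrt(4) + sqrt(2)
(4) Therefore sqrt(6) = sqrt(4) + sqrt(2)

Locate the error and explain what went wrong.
Step 2: Distribute the square root: sqrt(4) + sqrt(2)

Step 2 incorrectly 'distributes' the square root over addition. The square root function does not distribute: sqrt(a + b) ≠ sqrt(a) + sqrt(b). In fact, sqrt(4 + 2) = sqrt(6) ≈ 2.4495, while sqrt(4) + sqrt(2) ≈ 3.4142.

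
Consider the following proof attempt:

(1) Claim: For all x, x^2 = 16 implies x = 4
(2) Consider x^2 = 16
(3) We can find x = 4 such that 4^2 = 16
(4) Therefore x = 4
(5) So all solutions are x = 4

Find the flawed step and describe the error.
Step 4: Therefore x = 4

Step 4 incorrectly concludes that x = 4 is the only solution. The proof shows that x = 4 is A solution (existence), but does not show it is the ONLY solution (uniqueness). In fact, x = -4 is also a solution since (-4)^2 = 16. Finding one solution doesn't prove there are no others.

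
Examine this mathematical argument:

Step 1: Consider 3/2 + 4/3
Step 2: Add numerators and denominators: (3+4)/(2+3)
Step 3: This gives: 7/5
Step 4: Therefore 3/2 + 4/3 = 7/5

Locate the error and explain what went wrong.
Step 2: Add numerators and denominators: (3+4)/(2+3)

Step 2 incorrectly adds fractions by separately adding numerators and denominators. This is wrong. The correct method requires a common denominator: 3/2 + 4/3 = (3×3 + 4×2)/(2×3) = 17/6 = 17/6. The method used gives 7/5, which is different.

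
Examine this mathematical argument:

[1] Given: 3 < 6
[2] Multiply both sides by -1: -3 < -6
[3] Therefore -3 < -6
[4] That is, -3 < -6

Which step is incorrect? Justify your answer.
Step 2: Multiply both sides by -1: -3 < -6

Step 2 multiplies both sides by -1 but fails to reverse the inequality sign. When multiplying (or dividing) an inequality by a negative number, the direction must be reversed. Since 3 < 6, we should get -3 > -6, i.e., -3 > -6.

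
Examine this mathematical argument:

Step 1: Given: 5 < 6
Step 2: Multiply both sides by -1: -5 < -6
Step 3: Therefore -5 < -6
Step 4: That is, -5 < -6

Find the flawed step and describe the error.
Step 2: Multiply both sides by -1: -5 < -6

Step 2 multiplies both sides by -1 but fails to reverse the inequality sign. When multiplying (or dividing) an inequality by a negative number, the direction must be reversed. Since 5 < 6, we should get -5 > -6, i.e., -5 > -6.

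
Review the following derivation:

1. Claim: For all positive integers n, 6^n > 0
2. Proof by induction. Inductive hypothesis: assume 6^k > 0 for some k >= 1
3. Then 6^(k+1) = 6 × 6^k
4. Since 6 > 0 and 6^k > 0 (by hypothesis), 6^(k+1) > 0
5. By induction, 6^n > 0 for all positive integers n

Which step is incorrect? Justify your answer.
Step 5: By induction, 6^n > 0 for all positive integers n

Step 5 concludes the proof by induction, but no base case was ever established. A valid induction proof requires: (1) a base case proving 6^1 > 0, and (2) an inductive step showing IF 6^k > 0 THEN 6^(k+1) > 0. Steps 2-4 correctly establish the inductive step, but without the base case the conclusion in step 5 does not follow.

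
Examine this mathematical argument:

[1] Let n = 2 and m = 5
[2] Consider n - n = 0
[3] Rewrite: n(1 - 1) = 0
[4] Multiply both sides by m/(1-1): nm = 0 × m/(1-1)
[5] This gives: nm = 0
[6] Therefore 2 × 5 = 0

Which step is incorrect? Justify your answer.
Step 4: Multiply both sides by m/(1-1): nm = 0 × m/(1-1)

Step 4 multiplies both sides by m/(1-1). However, 1-1 = 0, so this is multiplication by m/0, which is undefined. We cannot multiply by an undefined expression.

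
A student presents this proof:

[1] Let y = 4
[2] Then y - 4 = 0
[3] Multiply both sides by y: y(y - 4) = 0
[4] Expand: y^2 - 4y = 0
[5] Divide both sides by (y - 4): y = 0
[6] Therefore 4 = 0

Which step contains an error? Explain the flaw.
Step 5: Divide both sides by (y - 4): y = 0

Step 5 divides both sides by (y - 4). However, since y = 4, we have (y - 4) = 0. Division by zero is undefined, making this step invalid.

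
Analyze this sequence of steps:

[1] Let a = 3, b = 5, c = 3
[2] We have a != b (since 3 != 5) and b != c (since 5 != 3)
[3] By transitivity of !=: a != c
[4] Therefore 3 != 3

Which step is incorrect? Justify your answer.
Step 3: By transitivity of !=: a != c

Step 3 incorrectly applies transitivity to the '!=' relation. Transitivity states: if a R b and b R c, then a R c. However, '!=' is not transitive. Counterexample: 3 != 5 and 5 != 3, but 3 = 3 (both equal 3). Transitivity holds for relations like <, <=, =, but not for !=.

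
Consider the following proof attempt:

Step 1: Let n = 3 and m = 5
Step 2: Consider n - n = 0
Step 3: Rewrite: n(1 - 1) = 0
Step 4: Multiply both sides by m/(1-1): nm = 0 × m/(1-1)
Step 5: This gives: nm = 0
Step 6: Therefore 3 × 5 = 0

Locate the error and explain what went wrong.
Step 4: Multiply both sides by m/(1-1): nm = 0 × m/(1-1)

Step 4 multiplies both sides by m/(1-1). However, 1-1 = 0, so this is multiplication by m/0, which is undefined. We cannot multiply by an undefined expression.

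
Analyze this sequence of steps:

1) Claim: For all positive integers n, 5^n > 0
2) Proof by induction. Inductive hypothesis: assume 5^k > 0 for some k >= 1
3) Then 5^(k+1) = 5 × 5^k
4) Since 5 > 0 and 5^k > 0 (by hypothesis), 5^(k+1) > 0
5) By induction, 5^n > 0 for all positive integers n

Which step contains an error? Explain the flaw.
Step 5: By induction, 5^n > 0 for all positive integers n

Step 5 concludes the proof by induction, but no base case was ever established. A valid induction proof requires: (1) a base case proving 5^1 > 0, and (2) an inductive step showing IF 5^k > 0 THEN 5^(k+1) > 0. Steps 2-4 correctly establish the inductive step, but without the base case the conclusion in step 5 does not follow.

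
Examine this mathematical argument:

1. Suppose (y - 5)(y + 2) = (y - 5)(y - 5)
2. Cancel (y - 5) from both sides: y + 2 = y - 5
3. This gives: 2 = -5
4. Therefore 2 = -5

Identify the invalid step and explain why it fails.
Step 2: Cancel (y - 5) from both sides: y + 2 = y - 5

Step 2 cancels (y - 5) from both sides. This is only valid if (y - 5) ≠ 0, i.e., y ≠ 5. When y = 5, both sides equal zero regardless of the other factors. The correct approach requires considering y = 5 as a separate case.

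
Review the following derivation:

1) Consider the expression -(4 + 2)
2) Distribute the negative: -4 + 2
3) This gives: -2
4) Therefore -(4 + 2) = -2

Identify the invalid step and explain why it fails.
Step 2: Distribute the negative: -4 + 2

Step 2 incorrectly distributes the negative sign. The correct distribution is -(4 + 2) = -4 - 2 = -6. The negative must be applied to both terms, not just the first. The error treats -(4 + 2) as -4 + 2, which equals -2 instead of -6.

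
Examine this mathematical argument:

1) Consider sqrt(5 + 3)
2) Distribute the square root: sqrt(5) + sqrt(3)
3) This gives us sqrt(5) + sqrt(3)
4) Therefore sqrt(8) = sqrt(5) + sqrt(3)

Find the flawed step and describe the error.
Step 2: Distribute the square root: sqrt(5) + sqrt(3)

Step 2 incorrectly 'distributes' the square root over addition. The square root function does not distribute: sqrt(a + b) ≠ sqrt(a) + sqrt(b). In fact, sqrt(5 + 3) = sqrt(8) ≈ 2.8284, while sqrt(5) + sqrt(3) ≈ 3.9681.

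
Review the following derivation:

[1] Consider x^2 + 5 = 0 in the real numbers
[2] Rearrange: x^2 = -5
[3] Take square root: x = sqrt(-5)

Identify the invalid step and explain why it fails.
Step 3: Take square root: x = sqrt(-5)

Step 3 takes the square root of -5, which is negative. In the real number system, the square root of a negative number is undefined. The equation x^2 + 5 = 0 has no real solutions. Square roots of negative numbers only exist in the complex numbers.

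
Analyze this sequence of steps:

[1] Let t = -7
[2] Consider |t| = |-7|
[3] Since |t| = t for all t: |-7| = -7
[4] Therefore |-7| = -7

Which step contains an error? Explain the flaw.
Step 3: Since |t| = t for all t: |-7| = -7

Step 3 incorrectly states that |t| = t for all t. The correct definition is |t| = t when t >= 0, and |t| = -t when t < 0. Since -7 < 0, we have |-7| = -(-7) = 7, not -7.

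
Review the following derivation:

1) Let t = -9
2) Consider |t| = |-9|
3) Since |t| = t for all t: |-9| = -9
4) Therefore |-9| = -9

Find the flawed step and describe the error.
Step 3: Since |t| = t for all t: |-9| = -9

Step 3 incorrectly states that |t| = t for all t. The correct definition is |t| = t when t >= 0, and |t| = -t when t < 0. Since -9 < 0, we have |-9| = -(-9) = 9, not -9.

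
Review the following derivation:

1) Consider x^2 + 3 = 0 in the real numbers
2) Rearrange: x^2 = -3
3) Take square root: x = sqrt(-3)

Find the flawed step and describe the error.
Step 3: Take square root: x = sqrt(-3)

Step 3 takes the square root of -3, which is negative. In the real number system, the square root of a negative number is undefined. The equation x^2 + 3 = 0 has no real solutions. Square roots of negative numbers only exist in the complex numbers.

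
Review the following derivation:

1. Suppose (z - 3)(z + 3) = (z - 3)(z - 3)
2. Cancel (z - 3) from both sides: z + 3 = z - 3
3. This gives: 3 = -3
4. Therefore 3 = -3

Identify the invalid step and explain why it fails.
Step 2: Cancel (z - 3) from both sides: z + 3 = z - 3

Step 2 cancels (z - 3) from both sides. This is only valid if (z - 3) ≠ 0, i.e., z ≠ 3. When z = 3, both sides equal zero regardless of the other factors. The correct approach requires considering z = 3 as a separate case.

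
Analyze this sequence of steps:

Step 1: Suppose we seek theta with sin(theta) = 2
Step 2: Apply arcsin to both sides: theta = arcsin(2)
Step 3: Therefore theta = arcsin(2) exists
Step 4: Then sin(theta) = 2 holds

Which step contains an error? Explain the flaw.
Step 2: Apply arcsin to both sides: theta = arcsin(2)

Step 2 applies arcsin to 2. However, arcsin(x) is only defined for x in [-1, 1] because sin(theta) can only produce values in that range. Since |2| > 1, arcsin(2) is undefined. There is no angle whose sine equals 2.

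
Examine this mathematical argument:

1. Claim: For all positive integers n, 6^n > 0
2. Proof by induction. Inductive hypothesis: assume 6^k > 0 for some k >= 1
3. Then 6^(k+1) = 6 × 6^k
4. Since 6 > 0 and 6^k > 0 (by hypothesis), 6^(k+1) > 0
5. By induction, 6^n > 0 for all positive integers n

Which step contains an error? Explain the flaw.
Step 5: By induction, 6^n > 0 for all positive integers n

Step 5 concludes the proof by induction, but no base case was ever established. A valid induction proof requires: (1) a base case proving 6^1 > 0, and (2) an inductive step showing IF 6^k > 0 THEN 6^(k+1) > 0. Steps 2-4 correctly establish the inductive step, but without the base case the conclusion in step 5 does not follow.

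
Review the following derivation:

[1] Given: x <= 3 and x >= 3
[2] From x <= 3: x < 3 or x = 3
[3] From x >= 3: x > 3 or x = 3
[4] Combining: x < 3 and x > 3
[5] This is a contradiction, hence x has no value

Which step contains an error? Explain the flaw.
Step 4: Combining: x < 3 and x > 3

Step 4 incorrectly combines the conditions. From x <= 3 and x >= 3, the intersection is x = 3. The error treats the 'or' cases as 'and' requirements. The correct conclusion is that x = 3 is the unique solution, not that no solution exists.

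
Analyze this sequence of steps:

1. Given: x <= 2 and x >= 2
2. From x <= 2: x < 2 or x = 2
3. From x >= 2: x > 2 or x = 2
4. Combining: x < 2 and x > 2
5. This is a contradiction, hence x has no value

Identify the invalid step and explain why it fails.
Step 4: Combining: x < 2 and x > 2

Step 4 incorrectly combines the conditions. From x <= 2 and x >= 2, the intersection is x = 2. The error treats the 'or' cases as 'and' requirements. The correct conclusion is that x = 2 is the unique solution, not that no solution exists.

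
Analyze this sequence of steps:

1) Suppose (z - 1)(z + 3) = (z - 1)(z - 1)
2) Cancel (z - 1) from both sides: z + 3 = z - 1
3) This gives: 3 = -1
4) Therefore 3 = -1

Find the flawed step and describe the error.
Step 2: Cancel (z - 1) from both sides: z + 3 = z - 1

Step 2 cancels (z - 1) from both sides. This is only valid if (z - 1) ≠ 0, i.e., z ≠ 1. When z = 1, both sides equal zero regardless of the other factors. The correct approach requires considering z = 1 as a separate case.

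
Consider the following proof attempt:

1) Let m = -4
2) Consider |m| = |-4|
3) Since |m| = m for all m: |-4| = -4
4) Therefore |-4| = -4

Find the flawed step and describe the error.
Step 3: Since |m| = m for all m: |-4| = -4

Step 3 incorrectly states that |m| = m for all m. The correct definition is |m| = m when m >= 0, and |m| = -m when m < 0. Since -4 < 0, we have |-4| = -(-4) = 4, not -4.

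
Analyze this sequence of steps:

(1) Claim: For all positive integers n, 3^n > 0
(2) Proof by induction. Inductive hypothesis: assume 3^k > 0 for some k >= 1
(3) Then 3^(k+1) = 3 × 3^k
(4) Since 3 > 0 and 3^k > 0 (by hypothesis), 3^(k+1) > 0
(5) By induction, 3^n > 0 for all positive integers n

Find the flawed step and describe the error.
Step 5: By induction, 3^n > 0 for all positive integers n

Step 5 concludes the proof by induction, but no base case was ever established. A valid induction proof requires: (1) a base case proving 3^1 > 0, and (2) an inductive step showing IF 3^k > 0 THEN 3^(k+1) > 0. Steps 2-4 correctly establish the inductive step, but without the base case the conclusion in step 5 does not follow.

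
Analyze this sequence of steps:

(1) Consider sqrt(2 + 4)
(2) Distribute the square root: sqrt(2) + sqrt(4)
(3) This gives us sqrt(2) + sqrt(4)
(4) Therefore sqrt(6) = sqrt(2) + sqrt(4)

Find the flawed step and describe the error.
Step 2: Distribute the square root: sqrt(2) + sqrt(4)

Step 2 incorrectly 'distributes' the square root over addition. The square root function does not distribute: sqrt(a + b) ≠ sqrt(a) + sqrt(b). In fact, sqrt(2 + 4) = sqrt(6) ≈ 2.4495, while sqrt(2) + sqrt(4) ≈ 3.4142.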